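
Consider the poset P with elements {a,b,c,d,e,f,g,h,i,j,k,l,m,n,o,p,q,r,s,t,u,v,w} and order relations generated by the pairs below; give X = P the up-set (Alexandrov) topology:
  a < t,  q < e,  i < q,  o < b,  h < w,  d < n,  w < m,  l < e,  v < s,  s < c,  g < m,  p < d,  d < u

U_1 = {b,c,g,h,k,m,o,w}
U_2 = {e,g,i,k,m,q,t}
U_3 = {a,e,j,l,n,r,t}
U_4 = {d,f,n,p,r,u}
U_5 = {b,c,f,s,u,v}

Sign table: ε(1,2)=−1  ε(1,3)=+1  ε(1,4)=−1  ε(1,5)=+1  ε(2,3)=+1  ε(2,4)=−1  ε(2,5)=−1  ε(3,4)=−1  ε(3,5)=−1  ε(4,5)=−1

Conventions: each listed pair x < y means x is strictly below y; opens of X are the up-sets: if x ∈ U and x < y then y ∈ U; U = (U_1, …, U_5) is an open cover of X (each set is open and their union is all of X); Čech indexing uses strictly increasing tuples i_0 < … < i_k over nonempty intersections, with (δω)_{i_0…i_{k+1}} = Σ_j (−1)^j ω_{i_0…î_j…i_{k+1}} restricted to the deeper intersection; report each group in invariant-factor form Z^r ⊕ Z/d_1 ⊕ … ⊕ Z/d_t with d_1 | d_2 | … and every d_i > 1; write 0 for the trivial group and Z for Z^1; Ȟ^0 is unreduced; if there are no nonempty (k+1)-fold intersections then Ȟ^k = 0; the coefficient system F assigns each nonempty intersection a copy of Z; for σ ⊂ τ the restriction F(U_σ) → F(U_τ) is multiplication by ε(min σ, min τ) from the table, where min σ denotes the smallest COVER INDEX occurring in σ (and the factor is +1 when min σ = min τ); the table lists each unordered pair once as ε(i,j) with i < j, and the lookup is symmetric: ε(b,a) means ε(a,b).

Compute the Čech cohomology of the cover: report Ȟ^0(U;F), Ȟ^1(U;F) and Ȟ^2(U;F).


intersection data:
  U12={g,k,m} U15={b,c} U23={e,t} U34={n,r} U45={f,u}
C dims 5,5; δ0: rk 5, SNF 1^4·2
Ȟ^0 = (5 − 5) − 0 = 0, so Ȟ^0 ≅ 0
Ȟ^1 = (5 − 0) − 5 = 0 plus torsion [2], so Ȟ^1 ≅ Z/2
Ȟ^2 = (0 − 0) − 0 = 0, so Ȟ^2 ≅ 0

Ȟ^0 = 0,  Ȟ^1 = Z/2,  Ȟ^2 = 0


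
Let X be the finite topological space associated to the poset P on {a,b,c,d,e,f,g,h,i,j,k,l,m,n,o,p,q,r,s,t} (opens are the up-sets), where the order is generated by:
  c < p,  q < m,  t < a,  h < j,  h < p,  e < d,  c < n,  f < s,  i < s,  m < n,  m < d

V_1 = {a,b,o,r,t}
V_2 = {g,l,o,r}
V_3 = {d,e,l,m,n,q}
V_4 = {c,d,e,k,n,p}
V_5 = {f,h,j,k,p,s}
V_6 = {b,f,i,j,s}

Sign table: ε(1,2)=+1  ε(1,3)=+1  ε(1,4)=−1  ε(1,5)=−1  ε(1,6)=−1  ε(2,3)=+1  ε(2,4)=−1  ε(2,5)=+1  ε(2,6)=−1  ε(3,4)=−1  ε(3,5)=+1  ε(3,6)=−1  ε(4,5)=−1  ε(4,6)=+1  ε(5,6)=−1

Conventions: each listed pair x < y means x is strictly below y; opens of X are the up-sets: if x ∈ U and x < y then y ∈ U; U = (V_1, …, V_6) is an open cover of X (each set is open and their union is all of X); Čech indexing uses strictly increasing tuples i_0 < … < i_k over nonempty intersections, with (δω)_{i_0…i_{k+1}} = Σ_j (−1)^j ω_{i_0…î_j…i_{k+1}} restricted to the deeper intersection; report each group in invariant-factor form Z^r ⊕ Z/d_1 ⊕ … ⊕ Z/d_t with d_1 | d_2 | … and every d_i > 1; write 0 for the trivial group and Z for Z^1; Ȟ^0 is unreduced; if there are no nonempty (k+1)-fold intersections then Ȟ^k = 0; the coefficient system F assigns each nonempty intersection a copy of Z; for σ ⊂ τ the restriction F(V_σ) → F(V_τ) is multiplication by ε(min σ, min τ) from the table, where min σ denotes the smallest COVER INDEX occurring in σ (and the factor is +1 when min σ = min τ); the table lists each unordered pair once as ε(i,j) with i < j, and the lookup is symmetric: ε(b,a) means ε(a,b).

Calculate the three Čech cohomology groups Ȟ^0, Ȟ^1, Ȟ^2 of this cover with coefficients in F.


Ȟ^0 ≅ Z, Ȟ^1 ≅ Z, Ȟ^2 ≅ 0

nonempty intersections:
  V12={o,r} V16={b} V23={l} V34={d,e,n} V45={k,p} V56={f,j,s}
C dims 6,6; δ0: rk 5, SNF 1^5
Ȟ^0: (6−5)−0=1 ⇒ Z
Ȟ^1: (6−0)−5=1 ⇒ Z
Ȟ^2: (0−0)−0=0 ⇒ 0


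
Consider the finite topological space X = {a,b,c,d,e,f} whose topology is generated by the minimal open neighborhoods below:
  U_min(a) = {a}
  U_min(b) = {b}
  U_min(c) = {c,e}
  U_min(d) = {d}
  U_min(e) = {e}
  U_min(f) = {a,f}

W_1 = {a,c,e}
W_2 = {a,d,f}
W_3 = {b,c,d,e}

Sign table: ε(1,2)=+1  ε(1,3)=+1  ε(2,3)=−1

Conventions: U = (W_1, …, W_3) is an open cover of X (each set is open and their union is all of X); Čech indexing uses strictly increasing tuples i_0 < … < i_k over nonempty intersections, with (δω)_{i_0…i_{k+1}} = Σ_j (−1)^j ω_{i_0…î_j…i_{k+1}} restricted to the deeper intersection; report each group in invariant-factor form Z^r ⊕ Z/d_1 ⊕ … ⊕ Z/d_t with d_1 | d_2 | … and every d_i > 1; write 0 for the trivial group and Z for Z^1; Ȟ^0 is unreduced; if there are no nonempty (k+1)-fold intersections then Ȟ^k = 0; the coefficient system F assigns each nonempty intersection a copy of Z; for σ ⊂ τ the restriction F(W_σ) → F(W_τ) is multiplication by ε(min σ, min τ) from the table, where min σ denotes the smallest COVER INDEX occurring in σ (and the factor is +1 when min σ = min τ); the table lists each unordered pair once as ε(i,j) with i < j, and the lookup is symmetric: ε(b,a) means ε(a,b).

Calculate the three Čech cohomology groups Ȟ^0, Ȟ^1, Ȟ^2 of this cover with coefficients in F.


Ȟ^0 = 0, Ȟ^1 = Z/2 and Ȟ^2 = 0

nonempty intersections:
  W12={a} W13={c,e} W23={d}
C dims 3,3; δ0: rk 3, SNF 1^2·2
Ȟ^0: (3−3)−0=0 ⇒ 0
Ȟ^1: (3−0)−3=0 plus torsion [2] ⇒ Z/2
Ȟ^2: (0−0)−0=0 ⇒ 0


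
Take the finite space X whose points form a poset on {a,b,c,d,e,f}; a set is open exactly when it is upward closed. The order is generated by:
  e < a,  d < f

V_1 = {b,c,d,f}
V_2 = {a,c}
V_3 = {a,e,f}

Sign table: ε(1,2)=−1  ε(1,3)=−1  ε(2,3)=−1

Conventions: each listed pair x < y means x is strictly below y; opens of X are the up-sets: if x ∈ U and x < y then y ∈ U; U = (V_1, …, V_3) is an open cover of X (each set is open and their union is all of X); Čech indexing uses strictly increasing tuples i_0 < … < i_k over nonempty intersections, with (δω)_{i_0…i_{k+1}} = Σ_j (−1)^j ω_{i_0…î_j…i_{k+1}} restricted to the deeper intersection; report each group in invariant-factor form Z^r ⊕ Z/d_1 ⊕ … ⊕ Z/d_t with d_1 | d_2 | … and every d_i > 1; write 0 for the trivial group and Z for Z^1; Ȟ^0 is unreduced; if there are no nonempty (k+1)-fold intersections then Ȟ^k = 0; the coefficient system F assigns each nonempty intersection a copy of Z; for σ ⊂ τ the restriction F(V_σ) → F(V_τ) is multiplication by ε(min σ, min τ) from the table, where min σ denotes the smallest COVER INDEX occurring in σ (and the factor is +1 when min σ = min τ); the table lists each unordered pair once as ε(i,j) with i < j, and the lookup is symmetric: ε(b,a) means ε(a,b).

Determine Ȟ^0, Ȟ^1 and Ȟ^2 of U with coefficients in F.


Ȟ^0 = 0, Ȟ^1 = Z/2, Ȟ^2 = 0

cover nerve:
  V12={c} V13={f} V23={a}
C dims 3,3; δ0: rk 3, SNF 1^2·2
Ȟ^0: (3−3)−0=0 ⇒ 0
Ȟ^1: (3−0)−3=0 plus torsion [2] ⇒ Z/2
Ȟ^2: (0−0)−0=0 ⇒ 0


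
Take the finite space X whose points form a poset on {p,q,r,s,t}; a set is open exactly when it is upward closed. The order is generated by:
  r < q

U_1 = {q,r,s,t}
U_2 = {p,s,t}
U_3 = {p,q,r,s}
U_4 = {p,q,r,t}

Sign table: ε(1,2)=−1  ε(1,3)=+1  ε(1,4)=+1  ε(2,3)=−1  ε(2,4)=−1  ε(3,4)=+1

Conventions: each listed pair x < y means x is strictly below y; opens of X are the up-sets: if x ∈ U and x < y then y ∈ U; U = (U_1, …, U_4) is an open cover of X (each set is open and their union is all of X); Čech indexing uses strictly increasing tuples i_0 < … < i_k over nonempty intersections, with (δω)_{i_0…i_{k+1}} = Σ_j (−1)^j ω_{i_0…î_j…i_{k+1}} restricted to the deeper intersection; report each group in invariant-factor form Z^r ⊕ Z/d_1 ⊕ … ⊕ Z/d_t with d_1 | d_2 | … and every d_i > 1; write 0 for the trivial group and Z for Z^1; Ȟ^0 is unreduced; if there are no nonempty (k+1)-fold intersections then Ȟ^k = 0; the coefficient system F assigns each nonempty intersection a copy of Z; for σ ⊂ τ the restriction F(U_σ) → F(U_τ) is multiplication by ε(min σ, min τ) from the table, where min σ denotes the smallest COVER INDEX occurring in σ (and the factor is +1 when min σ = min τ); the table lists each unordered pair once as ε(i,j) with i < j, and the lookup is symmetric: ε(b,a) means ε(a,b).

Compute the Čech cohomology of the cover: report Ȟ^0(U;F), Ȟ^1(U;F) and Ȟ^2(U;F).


nerve of the cover:
  U12={s,t} U13={q,r,s} U14={q,r,t} U23={p,s} U24={p,t} U34={p,q,r}
  U123={s} U124={t} U134={q,r} U234={p}
C dims 4,6,4; δ0: rk 3, SNF 1^3; δ1: rk 3, SNF 1^3
Ȟ^0 = (4 − 3) − 0 = 1, so Ȟ^0 ≅ Z
Ȟ^1 = (6 − 3) − 3 = 0, so Ȟ^1 ≅ 0
Ȟ^2 = (4 − 0) − 3 = 1, so Ȟ^2 ≅ Z

Ȟ^0(U;F) ≅ Z; Ȟ^1(U;F) ≅ 0; Ȟ^2(U;F) ≅ Z


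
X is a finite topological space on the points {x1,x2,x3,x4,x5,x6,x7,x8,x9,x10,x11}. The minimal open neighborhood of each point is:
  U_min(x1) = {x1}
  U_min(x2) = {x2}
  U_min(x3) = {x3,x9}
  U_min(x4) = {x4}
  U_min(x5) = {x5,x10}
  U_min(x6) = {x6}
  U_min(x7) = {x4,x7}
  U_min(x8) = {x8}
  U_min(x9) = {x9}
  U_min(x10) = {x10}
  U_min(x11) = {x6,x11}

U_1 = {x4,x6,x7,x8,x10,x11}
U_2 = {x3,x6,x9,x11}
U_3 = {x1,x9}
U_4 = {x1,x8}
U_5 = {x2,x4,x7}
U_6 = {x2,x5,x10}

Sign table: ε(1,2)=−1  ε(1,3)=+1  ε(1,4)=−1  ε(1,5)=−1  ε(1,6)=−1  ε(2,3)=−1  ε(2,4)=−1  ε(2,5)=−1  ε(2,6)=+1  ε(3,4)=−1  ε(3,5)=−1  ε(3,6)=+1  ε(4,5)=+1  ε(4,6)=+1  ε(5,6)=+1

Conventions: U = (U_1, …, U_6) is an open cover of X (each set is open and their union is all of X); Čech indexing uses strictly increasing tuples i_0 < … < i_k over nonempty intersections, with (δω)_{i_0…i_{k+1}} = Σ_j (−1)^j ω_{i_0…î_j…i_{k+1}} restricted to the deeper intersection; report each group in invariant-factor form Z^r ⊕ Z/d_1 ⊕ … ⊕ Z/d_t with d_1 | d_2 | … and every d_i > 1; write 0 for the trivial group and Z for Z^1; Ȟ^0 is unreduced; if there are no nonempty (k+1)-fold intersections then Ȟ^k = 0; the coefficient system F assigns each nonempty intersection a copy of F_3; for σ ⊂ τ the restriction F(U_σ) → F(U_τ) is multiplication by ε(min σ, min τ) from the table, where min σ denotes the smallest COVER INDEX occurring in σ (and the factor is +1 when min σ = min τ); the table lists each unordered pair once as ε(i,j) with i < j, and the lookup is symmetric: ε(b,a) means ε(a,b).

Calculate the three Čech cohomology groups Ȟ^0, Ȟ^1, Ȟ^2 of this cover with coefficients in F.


nerve of the cover:
  U12={x6,x11} U14={x8} U15={x4,x7} U16={x10} U23={x9} U34={x1} U56={x2}
C dims 6,7; δ0: rk_F3 5
Ȟ^0 = (6 − 5) − 0 = 1, so Ȟ^0 ≅ Z/3
Ȟ^1 = (7 − 0) − 5 = 2, so Ȟ^1 ≅ Z/3 ⊕ Z/3
Ȟ^2 = (0 − 0) − 0 = 0, so Ȟ^2 ≅ 0

Ȟ^0 = Z/3, Ȟ^1 = Z/3 ⊕ Z/3, Ȟ^2 = 0


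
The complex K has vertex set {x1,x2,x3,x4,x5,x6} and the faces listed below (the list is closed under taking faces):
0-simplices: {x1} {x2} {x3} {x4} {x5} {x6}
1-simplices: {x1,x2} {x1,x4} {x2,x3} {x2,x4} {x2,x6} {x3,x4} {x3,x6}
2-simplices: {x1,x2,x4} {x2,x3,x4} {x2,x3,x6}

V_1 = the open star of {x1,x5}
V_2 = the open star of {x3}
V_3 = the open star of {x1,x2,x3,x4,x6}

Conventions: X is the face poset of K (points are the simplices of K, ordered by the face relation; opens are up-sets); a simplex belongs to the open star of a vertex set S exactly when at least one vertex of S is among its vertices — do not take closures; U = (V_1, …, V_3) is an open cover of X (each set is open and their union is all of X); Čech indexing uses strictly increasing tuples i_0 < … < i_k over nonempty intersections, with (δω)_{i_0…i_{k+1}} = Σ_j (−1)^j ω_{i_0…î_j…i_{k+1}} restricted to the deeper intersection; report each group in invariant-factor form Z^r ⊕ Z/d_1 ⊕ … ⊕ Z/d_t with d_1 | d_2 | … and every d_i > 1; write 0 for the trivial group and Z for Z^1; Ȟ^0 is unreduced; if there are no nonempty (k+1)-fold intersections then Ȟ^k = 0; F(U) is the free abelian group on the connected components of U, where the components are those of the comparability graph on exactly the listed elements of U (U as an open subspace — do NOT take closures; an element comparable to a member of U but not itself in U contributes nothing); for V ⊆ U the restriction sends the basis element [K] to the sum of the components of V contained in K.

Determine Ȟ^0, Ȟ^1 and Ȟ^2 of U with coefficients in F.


Ȟ^0 = Z^2, Ȟ^1 = 0, Ȟ^2 = 0

nerve simplices:
  V1={{x1},{x5},{x1,x2},{x1,x4},{x1,x2,x4}} V2={{x3},{x2,x3},{x3,x4},{x3,x6},{x2,x3,x4},{x2,x3,x6}} V3={{x1},{x2},{x3},{x4},{x6},{x1,x2},{x1,x4},{x2,x3},{x2,x4},{x2,x6},{x3,x4},{x3,x6},{x1,x2,x4},{x2,x3,x4},{x2,x3,x6}}
  V13={{x1},{x1,x2},{x1,x4},{x1,x2,x4}} V23={{x3},{x2,x3},{x3,x4},{x3,x6},{x2,x3,x4},{x2,x3,x6}}
components per intersection:
  V1: {{x1},{x1,x2},{x1,x4},{x1,x2,x4}} {{x5}}
  V2: {{x3},{x2,x3},{x3,x4},{x3,x6},{x2,x3,x4},{x2,x3,x6}}
  V3: {{x1},{x2},{x3},{x4},{x6},{x1,x2},{x1,x4},{x2,x3},{x2,x4},{x2,x6},{x3,x4},{x3,x6},{x1,x2,x4},{x2,x3,x4},{x2,x3,x6}}
  V13: {{x1},{x1,x2},{x1,x4},{x1,x2,x4}}
  V23: {{x3},{x2,x3},{x3,x4},{x3,x6},{x2,x3,x4},{x2,x3,x6}}
C dims 4,2; δ0: rk 2, SNF 1^2
degree 0: 4−2−0 = 2 → Ȟ^0 ≅ Z^2
degree 1: 2−0−2 = 0 → Ȟ^1 ≅ 0
degree 2: 0−0−0 = 0 → Ȟ^2 ≅ 0


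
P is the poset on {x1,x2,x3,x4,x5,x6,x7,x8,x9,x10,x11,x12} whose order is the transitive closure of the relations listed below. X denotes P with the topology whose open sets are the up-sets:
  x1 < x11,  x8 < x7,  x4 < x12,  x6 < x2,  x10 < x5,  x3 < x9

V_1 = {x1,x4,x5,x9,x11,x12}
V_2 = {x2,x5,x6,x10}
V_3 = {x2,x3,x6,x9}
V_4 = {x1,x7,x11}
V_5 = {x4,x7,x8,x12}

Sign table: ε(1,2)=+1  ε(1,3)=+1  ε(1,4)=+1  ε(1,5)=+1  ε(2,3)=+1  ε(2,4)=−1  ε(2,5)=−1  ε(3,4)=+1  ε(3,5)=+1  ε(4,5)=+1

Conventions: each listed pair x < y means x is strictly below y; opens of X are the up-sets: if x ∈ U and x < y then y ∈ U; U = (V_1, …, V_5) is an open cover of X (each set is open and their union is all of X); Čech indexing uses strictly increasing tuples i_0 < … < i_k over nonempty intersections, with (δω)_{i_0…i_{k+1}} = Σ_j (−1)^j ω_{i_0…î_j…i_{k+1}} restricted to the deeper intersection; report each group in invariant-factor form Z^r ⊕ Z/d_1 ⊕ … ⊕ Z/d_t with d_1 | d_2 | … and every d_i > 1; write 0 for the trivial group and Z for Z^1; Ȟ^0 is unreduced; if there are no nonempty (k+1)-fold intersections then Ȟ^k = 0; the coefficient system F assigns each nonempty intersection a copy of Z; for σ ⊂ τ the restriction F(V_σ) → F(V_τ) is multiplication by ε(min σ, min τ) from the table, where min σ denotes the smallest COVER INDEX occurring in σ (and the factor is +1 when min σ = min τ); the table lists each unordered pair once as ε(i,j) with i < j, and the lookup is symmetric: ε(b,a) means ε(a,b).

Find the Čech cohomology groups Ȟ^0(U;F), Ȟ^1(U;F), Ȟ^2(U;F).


Ȟ^0(U;F) ≅ Z,  Ȟ^1(U;F) ≅ Z^2,  Ȟ^2(U;F) ≅ 0

intersection data:
  V12={x5} V13={x9} V14={x1,x11} V15={x4,x12} V23={x2,x6} V45={x7}
C dims 5,6; δ0: rk 4, SNF 1^4
Ȟ^0 = (5 − 4) − 0 = 1, so Ȟ^0 ≅ Z
Ȟ^1 = (6 − 0) − 4 = 2, so Ȟ^1 ≅ Z^2
Ȟ^2 = (0 − 0) − 0 = 0, so Ȟ^2 ≅ 0


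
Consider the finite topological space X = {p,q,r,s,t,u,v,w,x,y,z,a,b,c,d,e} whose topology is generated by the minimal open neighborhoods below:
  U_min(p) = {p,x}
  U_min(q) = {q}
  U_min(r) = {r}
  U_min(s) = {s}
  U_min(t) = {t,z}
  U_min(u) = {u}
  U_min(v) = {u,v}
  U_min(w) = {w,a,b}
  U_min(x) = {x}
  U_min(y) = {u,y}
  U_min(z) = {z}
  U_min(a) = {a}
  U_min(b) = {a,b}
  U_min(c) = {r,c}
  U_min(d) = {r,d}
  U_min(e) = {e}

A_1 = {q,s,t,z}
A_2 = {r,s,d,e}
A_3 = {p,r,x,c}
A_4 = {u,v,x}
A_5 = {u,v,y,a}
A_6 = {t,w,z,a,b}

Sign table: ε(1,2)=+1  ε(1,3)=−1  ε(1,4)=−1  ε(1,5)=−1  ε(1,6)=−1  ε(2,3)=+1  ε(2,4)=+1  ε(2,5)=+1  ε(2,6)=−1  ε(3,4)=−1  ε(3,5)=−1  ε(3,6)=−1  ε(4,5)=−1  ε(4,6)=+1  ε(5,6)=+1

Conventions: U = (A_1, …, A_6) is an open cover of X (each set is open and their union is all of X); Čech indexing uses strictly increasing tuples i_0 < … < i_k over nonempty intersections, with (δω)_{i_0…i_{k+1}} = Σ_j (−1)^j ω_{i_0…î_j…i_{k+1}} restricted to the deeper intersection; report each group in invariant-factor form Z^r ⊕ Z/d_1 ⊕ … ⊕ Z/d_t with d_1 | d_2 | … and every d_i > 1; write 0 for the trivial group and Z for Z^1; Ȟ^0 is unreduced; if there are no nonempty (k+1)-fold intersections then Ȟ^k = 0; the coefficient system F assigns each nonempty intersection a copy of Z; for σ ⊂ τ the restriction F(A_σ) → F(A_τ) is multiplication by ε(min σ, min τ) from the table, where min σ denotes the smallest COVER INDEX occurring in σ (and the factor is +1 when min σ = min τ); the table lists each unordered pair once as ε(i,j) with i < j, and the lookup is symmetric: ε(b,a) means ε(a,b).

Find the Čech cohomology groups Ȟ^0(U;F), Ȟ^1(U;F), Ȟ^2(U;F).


Ȟ^0 ≅ 0,  Ȟ^1 ≅ Z/2,  Ȟ^2 ≅ 0

nerve of the cover:
  A12={s} A16={t,z} A23={r} A34={x} A45={u,v} A56={a}
C dims 6,6; δ0: rk 6, SNF 1^5·2
Ȟ^0 = (6 − 6) − 0 = 0, so Ȟ^0 ≅ 0
Ȟ^1 = (6 − 0) − 6 = 0 plus torsion [2], so Ȟ^1 ≅ Z/2
Ȟ^2 = (0 − 0) − 0 = 0, so Ȟ^2 ≅ 0


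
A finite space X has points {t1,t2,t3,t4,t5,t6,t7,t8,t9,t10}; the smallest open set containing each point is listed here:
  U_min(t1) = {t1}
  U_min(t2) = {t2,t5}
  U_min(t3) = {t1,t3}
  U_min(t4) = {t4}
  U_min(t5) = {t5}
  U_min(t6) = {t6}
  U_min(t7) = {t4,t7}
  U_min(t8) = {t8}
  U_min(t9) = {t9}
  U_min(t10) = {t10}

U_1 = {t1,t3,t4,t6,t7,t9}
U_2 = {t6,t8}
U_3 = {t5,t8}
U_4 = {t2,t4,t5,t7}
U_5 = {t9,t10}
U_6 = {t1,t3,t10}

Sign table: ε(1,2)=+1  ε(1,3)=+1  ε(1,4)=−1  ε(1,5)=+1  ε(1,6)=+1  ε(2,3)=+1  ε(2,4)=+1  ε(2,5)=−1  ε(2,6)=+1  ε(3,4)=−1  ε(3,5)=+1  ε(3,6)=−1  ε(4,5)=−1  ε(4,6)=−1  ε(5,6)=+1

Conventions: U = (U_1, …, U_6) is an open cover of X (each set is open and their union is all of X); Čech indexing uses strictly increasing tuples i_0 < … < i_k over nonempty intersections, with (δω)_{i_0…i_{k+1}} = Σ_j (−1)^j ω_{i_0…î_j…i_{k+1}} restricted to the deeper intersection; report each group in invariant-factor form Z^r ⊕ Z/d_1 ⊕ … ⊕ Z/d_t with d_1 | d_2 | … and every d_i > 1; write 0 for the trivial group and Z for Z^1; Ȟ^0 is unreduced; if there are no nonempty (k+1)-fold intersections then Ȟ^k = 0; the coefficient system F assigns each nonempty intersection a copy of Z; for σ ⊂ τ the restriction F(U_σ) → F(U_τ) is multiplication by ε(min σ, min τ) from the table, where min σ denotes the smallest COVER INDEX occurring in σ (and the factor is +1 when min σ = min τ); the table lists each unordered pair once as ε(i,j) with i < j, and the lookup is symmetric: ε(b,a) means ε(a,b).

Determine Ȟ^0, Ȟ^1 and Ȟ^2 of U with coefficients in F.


Ȟ^0 ≅ Z; Ȟ^1 ≅ Z^2; Ȟ^2 ≅ 0

nerve simplices:
  U12={t6} U14={t4,t7} U15={t9} U16={t1,t3} U23={t8} U34={t5} U56={t10}
C dims 6,7; δ0: rk 5, SNF 1^5
degree 0: 6−5−0 = 1 → Ȟ^0 ≅ Z
degree 1: 7−0−5 = 2 → Ȟ^1 ≅ Z^2
degree 2: 0−0−0 = 0 → Ȟ^2 ≅ 0


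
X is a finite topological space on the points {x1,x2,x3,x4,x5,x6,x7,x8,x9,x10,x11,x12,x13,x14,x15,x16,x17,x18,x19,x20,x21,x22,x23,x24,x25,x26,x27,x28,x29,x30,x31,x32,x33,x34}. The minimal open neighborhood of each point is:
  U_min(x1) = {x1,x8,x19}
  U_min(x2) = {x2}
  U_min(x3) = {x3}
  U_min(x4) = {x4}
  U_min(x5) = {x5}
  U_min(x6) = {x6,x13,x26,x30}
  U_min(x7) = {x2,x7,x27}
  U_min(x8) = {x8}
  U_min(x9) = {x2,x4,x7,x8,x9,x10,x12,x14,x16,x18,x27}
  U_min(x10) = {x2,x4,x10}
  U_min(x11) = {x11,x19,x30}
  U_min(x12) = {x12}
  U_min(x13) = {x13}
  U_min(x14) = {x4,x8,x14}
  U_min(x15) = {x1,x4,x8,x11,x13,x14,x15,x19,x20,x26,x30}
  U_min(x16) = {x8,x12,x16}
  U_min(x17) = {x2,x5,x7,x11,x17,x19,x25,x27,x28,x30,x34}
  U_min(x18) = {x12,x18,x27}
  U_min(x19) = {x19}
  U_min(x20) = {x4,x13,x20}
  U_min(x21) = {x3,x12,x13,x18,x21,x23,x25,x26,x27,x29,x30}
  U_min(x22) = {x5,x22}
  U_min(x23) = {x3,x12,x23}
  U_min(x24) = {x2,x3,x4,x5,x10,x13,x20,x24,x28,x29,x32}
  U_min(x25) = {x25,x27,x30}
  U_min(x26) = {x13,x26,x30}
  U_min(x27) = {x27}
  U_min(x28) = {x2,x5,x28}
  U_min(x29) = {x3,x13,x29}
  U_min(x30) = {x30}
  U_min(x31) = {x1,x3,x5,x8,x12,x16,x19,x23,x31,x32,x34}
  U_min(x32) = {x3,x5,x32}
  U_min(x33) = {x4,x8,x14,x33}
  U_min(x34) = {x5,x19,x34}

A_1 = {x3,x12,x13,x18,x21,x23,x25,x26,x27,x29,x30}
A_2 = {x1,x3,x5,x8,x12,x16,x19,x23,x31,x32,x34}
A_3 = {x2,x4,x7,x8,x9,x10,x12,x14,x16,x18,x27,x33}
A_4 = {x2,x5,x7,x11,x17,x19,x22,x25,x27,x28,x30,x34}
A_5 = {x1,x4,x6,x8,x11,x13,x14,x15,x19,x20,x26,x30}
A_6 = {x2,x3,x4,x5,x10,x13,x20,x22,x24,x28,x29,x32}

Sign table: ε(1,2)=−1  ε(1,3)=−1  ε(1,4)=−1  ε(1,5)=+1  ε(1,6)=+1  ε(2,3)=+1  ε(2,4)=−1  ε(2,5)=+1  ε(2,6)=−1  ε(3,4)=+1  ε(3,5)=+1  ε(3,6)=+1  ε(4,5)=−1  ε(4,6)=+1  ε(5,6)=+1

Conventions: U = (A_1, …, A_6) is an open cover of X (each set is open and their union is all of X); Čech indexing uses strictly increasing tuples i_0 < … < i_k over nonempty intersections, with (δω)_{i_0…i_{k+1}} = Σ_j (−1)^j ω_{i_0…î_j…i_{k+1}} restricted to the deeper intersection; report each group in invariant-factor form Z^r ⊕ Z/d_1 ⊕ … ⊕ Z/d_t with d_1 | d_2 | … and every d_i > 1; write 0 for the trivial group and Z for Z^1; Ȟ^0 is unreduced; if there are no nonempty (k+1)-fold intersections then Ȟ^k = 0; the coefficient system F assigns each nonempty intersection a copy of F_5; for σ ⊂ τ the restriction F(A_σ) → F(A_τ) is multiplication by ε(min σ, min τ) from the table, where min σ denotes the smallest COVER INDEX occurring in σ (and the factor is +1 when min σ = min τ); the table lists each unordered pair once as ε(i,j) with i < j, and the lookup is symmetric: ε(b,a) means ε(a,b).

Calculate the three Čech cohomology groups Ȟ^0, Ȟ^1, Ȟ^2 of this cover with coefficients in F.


nonempty intersections:
  A12={x3,x12,x23} A13={x12,x18,x27} A14={x25,x27,x30} A15={x13,x26,x30} A16={x3,x13,x29} A23={x8,x12,x16} A24={x5,x19,x34} A25={x1,x8,x19} A26={x3,x5,x32} A34={x2,x7,x27} A35={x4,x8,x14} A36={x2,x4,x10} A45={x11,x19,x30} A46={x2,x5,x22,x28} A56={x4,x13,x20}
  A123={x12} A126={x3} A134={x27} A145={x30} A156={x13} A235={x8} A245={x19} A246={x5} A346={x2} A356={x4}
C dims 6,15,10; δ0: rk_F5 6; δ1: rk_F5 9
Ȟ^0: (6−6)−0=0 ⇒ 0
Ȟ^1: (15−9)−6=0 ⇒ 0
Ȟ^2: (10−0)−9=1 ⇒ Z/5

Ȟ^0(U;F) ≅ 0, Ȟ^1(U;F) ≅ 0 and Ȟ^2(U;F) ≅ Z/5


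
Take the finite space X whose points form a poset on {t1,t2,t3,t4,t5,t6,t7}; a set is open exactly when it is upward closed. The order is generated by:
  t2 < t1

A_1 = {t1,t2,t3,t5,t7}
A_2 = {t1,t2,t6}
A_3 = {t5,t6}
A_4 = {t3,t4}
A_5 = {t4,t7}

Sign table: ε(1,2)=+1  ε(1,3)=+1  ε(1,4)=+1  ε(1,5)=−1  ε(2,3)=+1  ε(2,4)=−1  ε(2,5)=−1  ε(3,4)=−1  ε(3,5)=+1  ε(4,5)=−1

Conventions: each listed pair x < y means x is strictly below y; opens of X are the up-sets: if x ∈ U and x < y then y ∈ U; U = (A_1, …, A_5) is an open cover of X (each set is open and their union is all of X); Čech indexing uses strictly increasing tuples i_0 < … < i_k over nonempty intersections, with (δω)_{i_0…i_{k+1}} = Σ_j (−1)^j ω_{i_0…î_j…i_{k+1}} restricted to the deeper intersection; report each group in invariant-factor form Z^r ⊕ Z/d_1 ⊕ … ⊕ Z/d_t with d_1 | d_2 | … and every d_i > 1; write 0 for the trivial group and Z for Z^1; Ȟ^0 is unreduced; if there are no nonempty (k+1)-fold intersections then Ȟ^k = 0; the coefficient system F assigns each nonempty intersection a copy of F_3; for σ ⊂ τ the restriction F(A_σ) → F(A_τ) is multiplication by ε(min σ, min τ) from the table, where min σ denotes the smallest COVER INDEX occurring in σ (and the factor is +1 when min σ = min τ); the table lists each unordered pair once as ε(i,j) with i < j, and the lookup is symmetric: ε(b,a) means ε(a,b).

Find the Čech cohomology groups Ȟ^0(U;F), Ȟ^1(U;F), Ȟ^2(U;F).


nonempty intersections:
  A12={t1,t2} A13={t5} A14={t3} A15={t7} A23={t6} A45={t4}
C dims 5,6; δ0: rk_F3 4
Ȟ^0: (5−4)−0=1 ⇒ Z/3
Ȟ^1: (6−0)−4=2 ⇒ Z/3 ⊕ Z/3
Ȟ^2: (0−0)−0=0 ⇒ 0

Ȟ^0 ≅ Z/3, Ȟ^1 ≅ Z/3 ⊕ Z/3 and Ȟ^2 ≅ 0


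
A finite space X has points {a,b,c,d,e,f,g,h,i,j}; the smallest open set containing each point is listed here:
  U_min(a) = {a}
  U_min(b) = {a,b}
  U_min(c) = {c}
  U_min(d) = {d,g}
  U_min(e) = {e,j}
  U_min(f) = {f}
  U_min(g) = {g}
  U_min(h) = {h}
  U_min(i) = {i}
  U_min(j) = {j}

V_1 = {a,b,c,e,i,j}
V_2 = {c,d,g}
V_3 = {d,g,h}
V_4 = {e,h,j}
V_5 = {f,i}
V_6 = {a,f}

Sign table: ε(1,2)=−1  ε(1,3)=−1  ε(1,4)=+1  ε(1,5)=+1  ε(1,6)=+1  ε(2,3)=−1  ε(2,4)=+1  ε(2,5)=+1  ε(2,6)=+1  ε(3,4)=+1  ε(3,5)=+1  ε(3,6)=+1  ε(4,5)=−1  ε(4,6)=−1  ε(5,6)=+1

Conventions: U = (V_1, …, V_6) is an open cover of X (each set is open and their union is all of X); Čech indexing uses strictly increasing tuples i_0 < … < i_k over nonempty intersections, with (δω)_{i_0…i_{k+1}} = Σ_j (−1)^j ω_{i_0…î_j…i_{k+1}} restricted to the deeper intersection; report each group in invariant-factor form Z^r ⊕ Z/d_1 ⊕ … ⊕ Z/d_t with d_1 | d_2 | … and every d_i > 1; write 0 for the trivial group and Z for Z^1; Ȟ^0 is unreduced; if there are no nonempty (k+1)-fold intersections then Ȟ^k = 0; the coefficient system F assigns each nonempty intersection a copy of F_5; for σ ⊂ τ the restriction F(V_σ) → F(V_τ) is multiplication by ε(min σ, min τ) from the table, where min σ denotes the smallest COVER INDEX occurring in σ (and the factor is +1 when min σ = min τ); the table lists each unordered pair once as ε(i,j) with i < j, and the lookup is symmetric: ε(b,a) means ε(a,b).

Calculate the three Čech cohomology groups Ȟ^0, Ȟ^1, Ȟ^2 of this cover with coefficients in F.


Ȟ^0 ≅ Z/5, Ȟ^1 ≅ Z/5 ⊕ Z/5 and Ȟ^2 ≅ 0

nonempty intersections:
  V12={c} V14={e,j} V15={i} V16={a} V23={d,g} V34={h} V56={f}
C dims 6,7; δ0: rk_F5 5
Ȟ^0: (6−5)−0=1 ⇒ Z/5
Ȟ^1: (7−0)−5=2 ⇒ Z/5 ⊕ Z/5
Ȟ^2: (0−0)−0=0 ⇒ 0


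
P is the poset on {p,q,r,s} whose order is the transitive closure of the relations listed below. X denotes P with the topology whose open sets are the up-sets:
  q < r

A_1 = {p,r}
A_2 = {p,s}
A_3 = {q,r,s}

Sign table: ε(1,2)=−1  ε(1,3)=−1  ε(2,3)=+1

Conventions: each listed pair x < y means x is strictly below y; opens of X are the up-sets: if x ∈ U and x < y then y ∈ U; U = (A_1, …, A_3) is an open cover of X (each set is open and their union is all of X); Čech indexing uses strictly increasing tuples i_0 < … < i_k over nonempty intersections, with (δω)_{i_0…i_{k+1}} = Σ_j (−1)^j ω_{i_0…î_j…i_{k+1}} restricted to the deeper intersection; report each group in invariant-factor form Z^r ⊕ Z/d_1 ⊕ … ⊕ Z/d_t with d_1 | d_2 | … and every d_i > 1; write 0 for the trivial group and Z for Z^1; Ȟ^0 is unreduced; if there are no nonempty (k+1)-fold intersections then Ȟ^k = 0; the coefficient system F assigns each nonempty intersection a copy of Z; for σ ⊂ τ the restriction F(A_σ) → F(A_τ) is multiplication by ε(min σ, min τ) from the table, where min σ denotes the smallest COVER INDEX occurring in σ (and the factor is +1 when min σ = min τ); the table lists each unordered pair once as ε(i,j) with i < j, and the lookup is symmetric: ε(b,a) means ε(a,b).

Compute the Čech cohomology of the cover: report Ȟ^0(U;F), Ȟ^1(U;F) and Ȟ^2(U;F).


Ȟ^0 ≅ Z; Ȟ^1 ≅ Z; Ȟ^2 ≅ 0

cover nerve:
  A12={p} A13={r} A23={s}
C dims 3,3; δ0: rk 2, SNF 1^2
Ȟ^0: (3−2)−0=1 ⇒ Z
Ȟ^1: (3−0)−2=1 ⇒ Z
Ȟ^2: (0−0)−0=0 ⇒ 0


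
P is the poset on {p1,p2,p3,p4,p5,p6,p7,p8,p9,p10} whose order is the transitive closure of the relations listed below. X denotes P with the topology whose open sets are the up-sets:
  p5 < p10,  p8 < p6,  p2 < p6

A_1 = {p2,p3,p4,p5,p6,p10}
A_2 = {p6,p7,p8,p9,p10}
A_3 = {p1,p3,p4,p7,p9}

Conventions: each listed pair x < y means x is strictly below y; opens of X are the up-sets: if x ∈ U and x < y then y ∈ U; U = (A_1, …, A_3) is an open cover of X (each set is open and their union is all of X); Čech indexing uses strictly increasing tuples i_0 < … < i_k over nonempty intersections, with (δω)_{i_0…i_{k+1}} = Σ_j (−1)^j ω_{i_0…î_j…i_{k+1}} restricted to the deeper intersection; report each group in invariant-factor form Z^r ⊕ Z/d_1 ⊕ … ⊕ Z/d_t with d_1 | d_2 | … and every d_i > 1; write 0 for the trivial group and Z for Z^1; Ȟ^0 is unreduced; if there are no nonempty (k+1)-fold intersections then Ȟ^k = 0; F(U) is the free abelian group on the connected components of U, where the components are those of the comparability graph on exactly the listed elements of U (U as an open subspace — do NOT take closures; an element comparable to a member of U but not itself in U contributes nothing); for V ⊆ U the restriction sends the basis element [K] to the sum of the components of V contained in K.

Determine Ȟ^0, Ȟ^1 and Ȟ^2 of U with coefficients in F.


Ȟ^0(U;F) ≅ Z^7, Ȟ^1(U;F) ≅ 0, Ȟ^2(U;F) ≅ 0

cover nerve:
  A12={p6,p10} A13={p3,p4} A23={p7,p9}
components per intersection:
  A1: {p2,p6} {p3} {p4} {p5,p10}
  A2: {p6,p8} {p7} {p9} {p10}
  A3: {p1} {p3} {p4} {p7} {p9}
  A12: {p6} {p10}
  A13: {p3} {p4}
  A23: {p7} {p9}
C dims 13,6; δ0: rk 6, SNF 1^6
Ȟ^0: (13−6)−0=7 ⇒ Z^7
Ȟ^1: (6−0)−6=0 ⇒ 0
Ȟ^2: (0−0)−0=0 ⇒ 0


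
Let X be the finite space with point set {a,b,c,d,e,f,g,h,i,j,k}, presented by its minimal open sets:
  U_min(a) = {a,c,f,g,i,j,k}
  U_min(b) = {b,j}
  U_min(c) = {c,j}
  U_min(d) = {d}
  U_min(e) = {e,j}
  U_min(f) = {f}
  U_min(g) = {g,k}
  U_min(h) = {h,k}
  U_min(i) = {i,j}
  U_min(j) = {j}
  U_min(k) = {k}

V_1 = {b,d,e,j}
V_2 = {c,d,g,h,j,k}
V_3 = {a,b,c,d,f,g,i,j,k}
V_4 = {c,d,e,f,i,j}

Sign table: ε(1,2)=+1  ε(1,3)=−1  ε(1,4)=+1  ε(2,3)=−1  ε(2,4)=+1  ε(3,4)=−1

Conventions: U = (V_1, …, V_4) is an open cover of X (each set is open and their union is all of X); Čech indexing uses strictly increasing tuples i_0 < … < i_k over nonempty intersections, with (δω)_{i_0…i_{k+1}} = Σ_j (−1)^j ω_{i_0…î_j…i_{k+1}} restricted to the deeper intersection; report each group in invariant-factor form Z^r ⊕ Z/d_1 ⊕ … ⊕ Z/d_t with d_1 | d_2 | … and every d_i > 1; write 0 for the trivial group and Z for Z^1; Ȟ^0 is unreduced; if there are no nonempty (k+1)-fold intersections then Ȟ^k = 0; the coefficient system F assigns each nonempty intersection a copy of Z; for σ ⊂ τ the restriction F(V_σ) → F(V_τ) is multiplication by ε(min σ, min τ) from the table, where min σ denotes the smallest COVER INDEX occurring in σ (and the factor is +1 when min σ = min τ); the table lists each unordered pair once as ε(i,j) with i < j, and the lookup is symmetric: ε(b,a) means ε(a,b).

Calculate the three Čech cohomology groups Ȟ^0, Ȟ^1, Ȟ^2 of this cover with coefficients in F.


nerve simplices:
  V12={d,j} V13={b,d,j} V14={d,e,j} V23={c,d,g,j,k} V24={c,d,j} V34={c,d,f,i,j}
  V123={d,j} V124={d,j} V134={d,j} V234={c,d,j}
  V1234={d,j}
C dims 4,6,4,1; δ0: rk 3, SNF 1^3; δ1: rk 3, SNF 1^3; δ2: rk 1, SNF 1^1
degree 0: 4−3−0 = 1 → Ȟ^0 ≅ Z
degree 1: 6−3−3 = 0 → Ȟ^1 ≅ 0
degree 2: 4−1−3 = 0 → Ȟ^2 ≅ 0

Ȟ^0 ≅ Z, Ȟ^1 ≅ 0 and Ȟ^2 ≅ 0


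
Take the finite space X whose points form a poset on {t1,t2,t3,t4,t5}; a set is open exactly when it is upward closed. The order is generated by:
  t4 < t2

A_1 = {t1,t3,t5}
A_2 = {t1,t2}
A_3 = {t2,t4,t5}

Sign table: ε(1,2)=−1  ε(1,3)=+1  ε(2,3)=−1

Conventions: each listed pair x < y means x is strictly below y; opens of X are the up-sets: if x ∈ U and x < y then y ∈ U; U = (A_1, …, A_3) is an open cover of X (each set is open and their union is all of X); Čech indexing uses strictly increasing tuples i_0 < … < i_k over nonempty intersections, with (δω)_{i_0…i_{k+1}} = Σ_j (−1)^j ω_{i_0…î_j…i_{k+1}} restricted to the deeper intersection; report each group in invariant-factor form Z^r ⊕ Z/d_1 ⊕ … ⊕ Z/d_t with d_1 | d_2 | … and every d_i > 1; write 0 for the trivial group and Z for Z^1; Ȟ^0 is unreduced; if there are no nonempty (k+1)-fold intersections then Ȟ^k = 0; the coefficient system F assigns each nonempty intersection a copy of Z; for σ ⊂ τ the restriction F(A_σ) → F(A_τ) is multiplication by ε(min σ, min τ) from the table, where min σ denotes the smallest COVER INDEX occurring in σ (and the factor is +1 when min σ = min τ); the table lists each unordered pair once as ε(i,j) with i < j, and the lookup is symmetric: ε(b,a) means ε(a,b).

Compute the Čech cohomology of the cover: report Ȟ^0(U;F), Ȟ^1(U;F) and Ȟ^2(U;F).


Ȟ^0 = Z, Ȟ^1 = Z, Ȟ^2 = 0

intersection data:
  A12={t1} A13={t5} A23={t2}
C dims 3,3; δ0: rk 2, SNF 1^2
Ȟ^0 = (3 − 2) − 0 = 1, so Ȟ^0 ≅ Z
Ȟ^1 = (3 − 0) − 2 = 1, so Ȟ^1 ≅ Z
Ȟ^2 = (0 − 0) − 0 = 0, so Ȟ^2 ≅ 0


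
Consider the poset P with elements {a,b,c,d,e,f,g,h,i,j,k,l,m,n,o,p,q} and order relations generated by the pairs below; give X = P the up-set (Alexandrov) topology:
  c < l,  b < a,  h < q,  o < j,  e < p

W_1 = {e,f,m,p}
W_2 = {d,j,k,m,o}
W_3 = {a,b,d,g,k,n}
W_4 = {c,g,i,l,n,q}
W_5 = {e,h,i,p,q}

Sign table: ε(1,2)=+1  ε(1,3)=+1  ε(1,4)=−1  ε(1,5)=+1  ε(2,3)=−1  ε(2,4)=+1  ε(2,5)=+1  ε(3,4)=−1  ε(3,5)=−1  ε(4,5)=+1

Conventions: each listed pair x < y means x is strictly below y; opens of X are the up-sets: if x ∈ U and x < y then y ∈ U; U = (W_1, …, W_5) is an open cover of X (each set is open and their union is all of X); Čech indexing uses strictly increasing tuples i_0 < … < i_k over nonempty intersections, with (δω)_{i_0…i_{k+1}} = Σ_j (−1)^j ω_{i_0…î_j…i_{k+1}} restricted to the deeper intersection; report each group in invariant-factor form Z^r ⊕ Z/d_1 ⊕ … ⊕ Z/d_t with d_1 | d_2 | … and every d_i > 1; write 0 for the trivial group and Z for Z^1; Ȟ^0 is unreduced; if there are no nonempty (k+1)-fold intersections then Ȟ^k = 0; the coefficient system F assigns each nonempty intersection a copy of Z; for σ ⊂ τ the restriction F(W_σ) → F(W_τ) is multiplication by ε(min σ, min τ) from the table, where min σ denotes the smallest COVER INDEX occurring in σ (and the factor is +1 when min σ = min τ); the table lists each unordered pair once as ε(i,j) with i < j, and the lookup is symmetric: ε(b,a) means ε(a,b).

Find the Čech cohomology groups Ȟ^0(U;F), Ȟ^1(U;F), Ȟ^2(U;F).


nonempty overlaps:
  W12={m} W15={e,p} W23={d,k} W34={g,n} W45={i,q}
C dims 5,5; δ0: rk 4, SNF 1^4
degree 0: 5−4−0 = 1 → Ȟ^0 ≅ Z
degree 1: 5−0−4 = 1 → Ȟ^1 ≅ Z
degree 2: 0−0−0 = 0 → Ȟ^2 ≅ 0

Ȟ^0 = Z, Ȟ^1 = Z, Ȟ^2 = 0


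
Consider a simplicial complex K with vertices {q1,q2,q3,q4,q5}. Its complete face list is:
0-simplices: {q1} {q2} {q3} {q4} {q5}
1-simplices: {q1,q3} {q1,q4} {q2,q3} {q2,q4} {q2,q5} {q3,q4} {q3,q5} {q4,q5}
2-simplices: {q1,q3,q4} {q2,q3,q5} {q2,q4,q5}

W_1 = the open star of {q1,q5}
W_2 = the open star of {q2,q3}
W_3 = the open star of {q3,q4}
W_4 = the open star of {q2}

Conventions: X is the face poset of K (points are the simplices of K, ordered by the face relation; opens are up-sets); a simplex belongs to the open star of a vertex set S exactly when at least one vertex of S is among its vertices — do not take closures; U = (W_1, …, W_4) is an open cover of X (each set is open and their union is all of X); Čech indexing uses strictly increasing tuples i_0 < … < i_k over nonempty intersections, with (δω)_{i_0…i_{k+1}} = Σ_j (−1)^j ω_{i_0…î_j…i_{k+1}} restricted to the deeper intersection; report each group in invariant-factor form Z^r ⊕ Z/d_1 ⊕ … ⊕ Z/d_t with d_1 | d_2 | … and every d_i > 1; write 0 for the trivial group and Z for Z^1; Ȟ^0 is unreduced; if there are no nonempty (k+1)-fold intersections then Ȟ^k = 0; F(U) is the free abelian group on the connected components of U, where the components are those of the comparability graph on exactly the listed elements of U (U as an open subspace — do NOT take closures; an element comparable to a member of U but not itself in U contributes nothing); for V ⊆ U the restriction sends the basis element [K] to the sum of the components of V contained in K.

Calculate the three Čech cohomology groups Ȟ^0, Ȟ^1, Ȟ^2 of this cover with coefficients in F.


intersection data:
  W1={{q1},{q5},{q1,q3},{q1,q4},{q2,q5},{q3,q5},{q4,q5},{q1,q3,q4},{q2,q3,q5},{q2,q4,q5}} W2={{q2},{q3},{q1,q3},{q2,q3},{q2,q4},{q2,q5},{q3,q4},{q3,q5},{q1,q3,q4},{q2,q3,q5},{q2,q4,q5}} W3={{q3},{q4},{q1,q3},{q1,q4},{q2,q3},{q2,q4},{q3,q4},{q3,q5},{q4,q5},{q1,q3,q4},{q2,q3,q5},{q2,q4,q5}} W4={{q2},{q2,q3},{q2,q4},{q2,q5},{q2,q3,q5},{q2,q4,q5}}
  W12={{q1,q3},{q2,q5},{q3,q5},{q1,q3,q4},{q2,q3,q5},{q2,q4,q5}} W13={{q1,q3},{q1,q4},{q3,q5},{q4,q5},{q1,q3,q4},{q2,q3,q5},{q2,q4,q5}} W14={{q2,q5},{q2,q3,q5},{q2,q4,q5}} W23={{q3},{q1,q3},{q2,q3},{q2,q4},{q3,q4},{q3,q5},{q1,q3,q4},{q2,q3,q5},{q2,q4,q5}} W24={{q2},{q2,q3},{q2,q4},{q2,q5},{q2,q3,q5},{q2,q4,q5}} W34={{q2,q3},{q2,q4},{q2,q3,q5},{q2,q4,q5}}
  W123={{q1,q3},{q3,q5},{q1,q3,q4},{q2,q3,q5},{q2,q4,q5}} W124={{q2,q5},{q2,q3,q5},{q2,q4,q5}} W134={{q2,q3,q5},{q2,q4,q5}} W234={{q2,q3},{q2,q4},{q2,q3,q5},{q2,q4,q5}}
  W1234={{q2,q3,q5},{q2,q4,q5}}
components per intersection:
  W1: {{q1},{q1,q3},{q1,q4},{q1,q3,q4}} {{q5},{q2,q5},{q3,q5},{q4,q5},{q2,q3,q5},{q2,q4,q5}}
  W2: {{q2},{q3},{q1,q3},{q2,q3},{q2,q4},{q2,q5},{q3,q4},{q3,q5},{q1,q3,q4},{q2,q3,q5},{q2,q4,q5}}
  W3: {{q3},{q4},{q1,q3},{q1,q4},{q2,q3},{q2,q4},{q3,q4},{q3,q5},{q4,q5},{q1,q3,q4},{q2,q3,q5},{q2,q4,q5}}
  W4: {{q2},{q2,q3},{q2,q4},{q2,q5},{q2,q3,q5},{q2,q4,q5}}
  W12: {{q1,q3},{q1,q3,q4}} {{q2,q5},{q3,q5},{q2,q3,q5},{q2,q4,q5}}
  W13: {{q1,q3},{q1,q4},{q1,q3,q4}} {{q3,q5},{q2,q3,q5}} {{q4,q5},{q2,q4,q5}}
  W14: {{q2,q5},{q2,q3,q5},{q2,q4,q5}}
  W23: {{q3},{q1,q3},{q2,q3},{q3,q4},{q3,q5},{q1,q3,q4},{q2,q3,q5}} {{q2,q4},{q2,q4,q5}}
  W24: {{q2},{q2,q3},{q2,q4},{q2,q5},{q2,q3,q5},{q2,q4,q5}}
  W34: {{q2,q3},{q2,q3,q5}} {{q2,q4},{q2,q4,q5}}
  W123: {{q1,q3},{q1,q3,q4}} {{q3,q5},{q2,q3,q5}} {{q2,q4,q5}}
  W124: {{q2,q5},{q2,q3,q5},{q2,q4,q5}}
  W134: {{q2,q3,q5}} {{q2,q4,q5}}
  W234: {{q2,q3},{q2,q3,q5}} {{q2,q4},{q2,q4,q5}}
  W1234: {{q2,q3,q5}} {{q2,q4,q5}}
C dims 5,11,8,2; δ0: rk 4, SNF 1^4; δ1: rk 6, SNF 1^6; δ2: rk 2, SNF 1^2
Ȟ^0 = (5 − 4) − 0 = 1, so Ȟ^0 ≅ Z
Ȟ^1 = (11 − 6) − 4 = 1, so Ȟ^1 ≅ Z
Ȟ^2 = (8 − 2) − 6 = 0, so Ȟ^2 ≅ 0

Ȟ^0 = Z, Ȟ^1 = Z, Ȟ^2 = 0


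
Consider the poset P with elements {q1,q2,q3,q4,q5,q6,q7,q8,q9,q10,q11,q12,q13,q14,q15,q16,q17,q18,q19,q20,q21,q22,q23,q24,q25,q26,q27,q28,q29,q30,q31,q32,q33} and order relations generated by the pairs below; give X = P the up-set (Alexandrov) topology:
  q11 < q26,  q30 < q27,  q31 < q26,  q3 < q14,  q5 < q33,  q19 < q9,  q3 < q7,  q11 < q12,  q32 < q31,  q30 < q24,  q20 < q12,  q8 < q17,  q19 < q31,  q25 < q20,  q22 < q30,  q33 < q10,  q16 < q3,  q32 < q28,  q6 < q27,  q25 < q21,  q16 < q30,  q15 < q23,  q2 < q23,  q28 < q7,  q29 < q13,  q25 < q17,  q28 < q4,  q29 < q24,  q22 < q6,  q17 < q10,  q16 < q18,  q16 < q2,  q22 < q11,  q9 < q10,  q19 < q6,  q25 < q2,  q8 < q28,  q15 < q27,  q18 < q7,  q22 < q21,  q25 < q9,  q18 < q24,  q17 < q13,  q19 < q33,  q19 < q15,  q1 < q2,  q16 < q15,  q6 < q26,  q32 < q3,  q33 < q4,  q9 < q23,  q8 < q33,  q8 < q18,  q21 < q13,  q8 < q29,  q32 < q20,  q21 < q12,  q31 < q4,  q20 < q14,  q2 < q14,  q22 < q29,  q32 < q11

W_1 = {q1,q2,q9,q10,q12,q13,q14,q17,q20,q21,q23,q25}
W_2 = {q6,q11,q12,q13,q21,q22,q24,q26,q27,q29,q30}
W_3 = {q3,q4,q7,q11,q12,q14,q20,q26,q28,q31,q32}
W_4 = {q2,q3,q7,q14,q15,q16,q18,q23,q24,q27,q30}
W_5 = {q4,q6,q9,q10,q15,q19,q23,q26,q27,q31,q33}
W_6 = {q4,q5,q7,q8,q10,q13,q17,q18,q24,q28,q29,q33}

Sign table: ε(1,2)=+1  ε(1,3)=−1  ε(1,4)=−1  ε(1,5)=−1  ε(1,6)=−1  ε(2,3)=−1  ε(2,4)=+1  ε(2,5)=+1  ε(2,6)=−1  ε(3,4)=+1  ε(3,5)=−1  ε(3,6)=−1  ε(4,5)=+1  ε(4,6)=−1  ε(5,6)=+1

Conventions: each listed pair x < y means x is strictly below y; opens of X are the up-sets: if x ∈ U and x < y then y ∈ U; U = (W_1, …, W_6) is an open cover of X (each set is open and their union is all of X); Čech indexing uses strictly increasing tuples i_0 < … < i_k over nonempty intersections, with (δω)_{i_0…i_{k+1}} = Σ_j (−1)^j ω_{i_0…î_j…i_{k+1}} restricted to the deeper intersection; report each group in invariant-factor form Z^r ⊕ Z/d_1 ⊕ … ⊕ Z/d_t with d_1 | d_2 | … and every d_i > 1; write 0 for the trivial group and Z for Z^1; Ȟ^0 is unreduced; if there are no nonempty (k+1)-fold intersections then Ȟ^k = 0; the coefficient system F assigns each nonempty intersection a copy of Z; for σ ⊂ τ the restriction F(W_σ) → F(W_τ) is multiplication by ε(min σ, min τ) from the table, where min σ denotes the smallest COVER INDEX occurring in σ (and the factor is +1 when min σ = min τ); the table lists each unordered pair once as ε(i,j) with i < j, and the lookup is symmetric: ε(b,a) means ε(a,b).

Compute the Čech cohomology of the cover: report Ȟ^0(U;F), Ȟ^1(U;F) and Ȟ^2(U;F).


nerve simplices:
  W12={q12,q13,q21} W13={q12,q14,q20} W14={q2,q14,q23} W15={q9,q10,q23} W16={q10,q13,q17} W23={q11,q12,q26} W24={q24,q27,q30} W25={q6,q26,q27} W26={q13,q24,q29} W34={q3,q7,q14} W35={q4,q26,q31} W36={q4,q7,q28} W45={q15,q23,q27} W46={q7,q18,q24} W56={q4,q10,q33}
  W123={q12} W126={q13} W134={q14} W145={q23} W156={q10} W235={q26} W245={q27} W246={q24} W346={q7} W356={q4}
C dims 6,15,10; δ0: rk 6, SNF 1^5·2; δ1: rk 9, SNF 1^9
degree 0: 6−6−0 = 0 → Ȟ^0 ≅ 0
degree 1: 15−9−6 = 0 plus torsion [2] → Ȟ^1 ≅ Z/2
degree 2: 10−0−9 = 1 → Ȟ^2 ≅ Z

Ȟ^0(U;F) ≅ 0, Ȟ^1(U;F) ≅ Z/2 and Ȟ^2(U;F) ≅ Z
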